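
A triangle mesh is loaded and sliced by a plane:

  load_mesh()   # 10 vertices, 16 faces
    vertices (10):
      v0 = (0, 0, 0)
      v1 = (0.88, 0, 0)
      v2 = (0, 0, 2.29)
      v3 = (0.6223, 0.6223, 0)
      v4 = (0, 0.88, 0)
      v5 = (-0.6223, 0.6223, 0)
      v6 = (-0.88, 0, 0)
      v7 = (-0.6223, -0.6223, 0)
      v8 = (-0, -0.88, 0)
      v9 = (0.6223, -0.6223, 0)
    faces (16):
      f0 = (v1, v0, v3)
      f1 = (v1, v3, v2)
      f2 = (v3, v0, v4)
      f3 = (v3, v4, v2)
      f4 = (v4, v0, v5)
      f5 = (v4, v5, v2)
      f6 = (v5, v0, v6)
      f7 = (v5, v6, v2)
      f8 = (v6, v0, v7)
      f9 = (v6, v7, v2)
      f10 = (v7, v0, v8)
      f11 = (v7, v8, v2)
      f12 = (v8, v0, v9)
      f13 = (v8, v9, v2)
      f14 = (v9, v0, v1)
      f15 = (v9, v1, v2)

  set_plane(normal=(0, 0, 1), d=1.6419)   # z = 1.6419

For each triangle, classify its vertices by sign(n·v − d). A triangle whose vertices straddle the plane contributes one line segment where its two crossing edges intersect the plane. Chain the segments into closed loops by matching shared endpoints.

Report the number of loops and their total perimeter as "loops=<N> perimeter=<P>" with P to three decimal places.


loops=1 perimeter=1.525

Straddling triangles (8 of 16):
  (v1,v3,v2) [--+] → (0.176119, 0.176119, 1.6419)–(0.249052, 0, 1.6419)  len=0.1906
  (v3,v4,v2) [--+] → (0, 0.249052, 1.6419)–(0.176119, 0.176119, 1.6419)  len=0.1906
  (v4,v5,v2) [--+] → (-0.176119, 0.176119, 1.6419)–(0, 0.249052, 1.6419)  len=0.1906
  (v5,v6,v2) [--+] → (-0.249052, 0, 1.6419)–(-0.176119, 0.176119, 1.6419)  len=0.1906
  (v6,v7,v2) [--+] → (-0.176119, -0.176119, 1.6419)–(-0.249052, 0, 1.6419)  len=0.1906
  (v7,v8,v2) [--+] → (0, -0.249052, 1.6419)–(-0.176119, -0.176119, 1.6419)  len=0.1906
  (v8,v9,v2) [--+] → (0.176119, -0.176119, 1.6419)–(0, -0.249052, 1.6419)  len=0.1906
  (v9,v1,v2) [--+] → (0.249052, 0, 1.6419)–(0.176119, -0.176119, 1.6419)  len=0.1906

Chained into 1 loop(s):
  loop 1: 8 segments, perimeter = 1.5250
Total perimeter = 1.525


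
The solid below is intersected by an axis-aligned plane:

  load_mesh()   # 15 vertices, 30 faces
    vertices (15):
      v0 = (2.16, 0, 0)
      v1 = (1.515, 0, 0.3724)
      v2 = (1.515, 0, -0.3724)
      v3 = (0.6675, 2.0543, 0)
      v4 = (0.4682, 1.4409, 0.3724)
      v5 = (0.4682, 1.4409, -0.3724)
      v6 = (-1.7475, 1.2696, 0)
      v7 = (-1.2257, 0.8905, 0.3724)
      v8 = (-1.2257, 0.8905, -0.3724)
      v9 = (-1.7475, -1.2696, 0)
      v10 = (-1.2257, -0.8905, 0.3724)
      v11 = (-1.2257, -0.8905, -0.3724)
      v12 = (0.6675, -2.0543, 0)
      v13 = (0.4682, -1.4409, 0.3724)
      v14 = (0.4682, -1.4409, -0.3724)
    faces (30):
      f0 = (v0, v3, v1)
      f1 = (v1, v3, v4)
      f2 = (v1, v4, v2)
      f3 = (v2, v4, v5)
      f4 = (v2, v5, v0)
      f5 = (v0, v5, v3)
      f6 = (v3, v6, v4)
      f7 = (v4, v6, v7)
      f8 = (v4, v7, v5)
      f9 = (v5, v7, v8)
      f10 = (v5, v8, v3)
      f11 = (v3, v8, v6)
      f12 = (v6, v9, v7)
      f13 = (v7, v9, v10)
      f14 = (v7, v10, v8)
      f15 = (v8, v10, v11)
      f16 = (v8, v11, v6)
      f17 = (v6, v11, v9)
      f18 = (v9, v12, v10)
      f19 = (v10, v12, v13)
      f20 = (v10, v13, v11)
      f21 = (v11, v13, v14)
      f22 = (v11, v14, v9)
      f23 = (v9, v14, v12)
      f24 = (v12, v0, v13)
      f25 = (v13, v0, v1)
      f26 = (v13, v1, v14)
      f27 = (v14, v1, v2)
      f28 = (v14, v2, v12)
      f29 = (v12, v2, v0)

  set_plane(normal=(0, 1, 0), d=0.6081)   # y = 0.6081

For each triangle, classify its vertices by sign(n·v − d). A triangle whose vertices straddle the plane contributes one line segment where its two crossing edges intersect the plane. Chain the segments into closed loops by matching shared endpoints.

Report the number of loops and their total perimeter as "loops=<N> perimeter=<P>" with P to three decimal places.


Straddling triangles (12 of 30):
  (v0,v3,v1) [-+-] → (1.7182, 0.6081, 0)–(1.26413, 0.6081, 0.262165)  len=0.5243
  (v1,v3,v4) [-++] → (1.26413, 0.6081, 0.262165)–(1.07322, 0.6081, 0.3724)  len=0.2204
  (v1,v4,v2) [-+-] → (1.07322, 0.6081, 0.3724)–(1.07322, 0.6081, -0.0580736)  len=0.4305
  (v2,v4,v5) [-++] → (1.07322, 0.6081, -0.0580736)–(1.07322, 0.6081, -0.3724)  len=0.3143
  (v2,v5,v0) [-+-] → (1.07322, 0.6081, -0.3724)–(1.44601, 0.6081, -0.157163)  len=0.4305
  (v0,v5,v3) [-++] → (1.44601, 0.6081, -0.157163)–(1.7182, 0.6081, 0)  len=0.3143
  (v6,v9,v7) [+-+] → (-1.7475, 0.6081, 0)–(-1.29392, 0.6081, 0.323714)  len=0.5573
  (v7,v9,v10) [+--] → (-1.29392, 0.6081, 0.323714)–(-1.2257, 0.6081, 0.3724)  len=0.0838
  (v7,v10,v8) [+-+] → (-1.2257, 0.6081, 0.3724)–(-1.2257, 0.6081, -0.254303)  len=0.6267
  (v8,v10,v11) [+--] → (-1.2257, 0.6081, -0.254303)–(-1.2257, 0.6081, -0.3724)  len=0.1181
  (v8,v11,v6) [+-+] → (-1.2257, 0.6081, -0.3724)–(-1.58771, 0.6081, -0.114042)  len=0.4447
  (v6,v11,v9) [+--] → (-1.58771, 0.6081, -0.114042)–(-1.7475, 0.6081, 0)  len=0.1963

Chained into 2 loop(s):
  loop 1: 6 segments, perimeter = 2.2343
  loop 2: 6 segments, perimeter = 2.0269
Total perimeter = 4.261

loops=2 perimeter=4.261


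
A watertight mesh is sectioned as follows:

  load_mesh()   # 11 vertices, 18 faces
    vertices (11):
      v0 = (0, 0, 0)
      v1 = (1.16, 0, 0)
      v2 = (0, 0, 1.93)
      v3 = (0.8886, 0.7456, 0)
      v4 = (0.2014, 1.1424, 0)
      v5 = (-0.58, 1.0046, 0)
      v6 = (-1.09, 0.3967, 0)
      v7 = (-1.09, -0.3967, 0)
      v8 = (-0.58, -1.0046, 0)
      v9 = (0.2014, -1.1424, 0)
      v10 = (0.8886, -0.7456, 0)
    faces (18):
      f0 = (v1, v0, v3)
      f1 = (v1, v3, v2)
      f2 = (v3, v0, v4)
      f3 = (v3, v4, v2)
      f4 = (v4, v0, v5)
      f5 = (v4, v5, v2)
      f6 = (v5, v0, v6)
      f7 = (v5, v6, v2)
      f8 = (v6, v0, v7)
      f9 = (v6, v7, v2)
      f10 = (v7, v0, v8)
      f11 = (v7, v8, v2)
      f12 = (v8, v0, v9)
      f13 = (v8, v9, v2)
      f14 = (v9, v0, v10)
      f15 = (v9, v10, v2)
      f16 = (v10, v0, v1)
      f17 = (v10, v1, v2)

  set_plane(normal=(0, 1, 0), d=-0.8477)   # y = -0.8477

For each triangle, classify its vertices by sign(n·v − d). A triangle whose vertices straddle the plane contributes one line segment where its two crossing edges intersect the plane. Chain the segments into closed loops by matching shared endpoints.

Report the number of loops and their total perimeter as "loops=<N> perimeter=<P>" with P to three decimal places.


loops=1 perimeter=3.217

Straddling triangles (6 of 18):
  (v7,v0,v8) [++-] → (-0.489415, -0.8477, 0)–(-0.711632, -0.8477, 0)  len=0.2222
  (v7,v8,v2) [+-+] → (-0.711632, -0.8477, 0)–(-0.489415, -0.8477, 0.30143)  len=0.3745
  (v8,v0,v9) [-+-] → (-0.489415, -0.8477, 0)–(0.149446, -0.8477, 0)  len=0.6389
  (v8,v9,v2) [--+] → (0.149446, -0.8477, 0.497874)–(-0.489415, -0.8477, 0.30143)  len=0.6684
  (v9,v0,v10) [-++] → (0.149446, -0.8477, 0)–(0.711778, -0.8477, 0)  len=0.5623
  (v9,v10,v2) [-++] → (0.711778, -0.8477, 0)–(0.149446, -0.8477, 0.497874)  len=0.7511

Chained into 1 loop(s):
  loop 1: 6 segments, perimeter = 3.2173
Total perimeter = 3.217


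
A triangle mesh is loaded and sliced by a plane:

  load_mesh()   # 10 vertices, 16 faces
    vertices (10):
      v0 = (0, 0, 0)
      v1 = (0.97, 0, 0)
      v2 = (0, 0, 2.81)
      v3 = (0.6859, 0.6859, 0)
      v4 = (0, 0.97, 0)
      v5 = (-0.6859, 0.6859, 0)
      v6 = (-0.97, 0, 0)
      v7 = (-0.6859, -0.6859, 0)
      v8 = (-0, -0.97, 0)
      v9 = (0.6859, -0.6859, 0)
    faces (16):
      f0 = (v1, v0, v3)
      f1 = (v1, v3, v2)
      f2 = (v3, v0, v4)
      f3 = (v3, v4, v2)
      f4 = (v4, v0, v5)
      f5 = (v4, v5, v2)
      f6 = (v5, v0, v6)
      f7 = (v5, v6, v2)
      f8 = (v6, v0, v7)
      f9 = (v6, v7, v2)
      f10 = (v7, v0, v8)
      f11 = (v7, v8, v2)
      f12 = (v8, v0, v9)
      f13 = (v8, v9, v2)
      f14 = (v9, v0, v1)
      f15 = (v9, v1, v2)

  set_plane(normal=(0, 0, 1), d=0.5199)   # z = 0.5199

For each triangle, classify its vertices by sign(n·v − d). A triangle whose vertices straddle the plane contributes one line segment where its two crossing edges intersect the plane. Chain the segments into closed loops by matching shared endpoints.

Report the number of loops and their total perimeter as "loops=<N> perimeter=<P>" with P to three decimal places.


Straddling triangles (8 of 16):
  (v1,v3,v2) [--+] → (0.558996, 0.558996, 0.5199)–(0.790533, 0, 0.5199)  len=0.6051
  (v3,v4,v2) [--+] → (0, 0.790533, 0.5199)–(0.558996, 0.558996, 0.5199)  len=0.6051
  (v4,v5,v2) [--+] → (-0.558996, 0.558996, 0.5199)–(0, 0.790533, 0.5199)  len=0.6051
  (v5,v6,v2) [--+] → (-0.790533, 0, 0.5199)–(-0.558996, 0.558996, 0.5199)  len=0.6051
  (v6,v7,v2) [--+] → (-0.558996, -0.558996, 0.5199)–(-0.790533, 0, 0.5199)  len=0.6051
  (v7,v8,v2) [--+] → (0, -0.790533, 0.5199)–(-0.558996, -0.558996, 0.5199)  len=0.6051
  (v8,v9,v2) [--+] → (0.558996, -0.558996, 0.5199)–(0, -0.790533, 0.5199)  len=0.6051
  (v9,v1,v2) [--+] → (0.790533, 0, 0.5199)–(0.558996, -0.558996, 0.5199)  len=0.6051

Chained into 1 loop(s):
  loop 1: 8 segments, perimeter = 4.8404
Total perimeter = 4.840

loops=1 perimeter=4.840


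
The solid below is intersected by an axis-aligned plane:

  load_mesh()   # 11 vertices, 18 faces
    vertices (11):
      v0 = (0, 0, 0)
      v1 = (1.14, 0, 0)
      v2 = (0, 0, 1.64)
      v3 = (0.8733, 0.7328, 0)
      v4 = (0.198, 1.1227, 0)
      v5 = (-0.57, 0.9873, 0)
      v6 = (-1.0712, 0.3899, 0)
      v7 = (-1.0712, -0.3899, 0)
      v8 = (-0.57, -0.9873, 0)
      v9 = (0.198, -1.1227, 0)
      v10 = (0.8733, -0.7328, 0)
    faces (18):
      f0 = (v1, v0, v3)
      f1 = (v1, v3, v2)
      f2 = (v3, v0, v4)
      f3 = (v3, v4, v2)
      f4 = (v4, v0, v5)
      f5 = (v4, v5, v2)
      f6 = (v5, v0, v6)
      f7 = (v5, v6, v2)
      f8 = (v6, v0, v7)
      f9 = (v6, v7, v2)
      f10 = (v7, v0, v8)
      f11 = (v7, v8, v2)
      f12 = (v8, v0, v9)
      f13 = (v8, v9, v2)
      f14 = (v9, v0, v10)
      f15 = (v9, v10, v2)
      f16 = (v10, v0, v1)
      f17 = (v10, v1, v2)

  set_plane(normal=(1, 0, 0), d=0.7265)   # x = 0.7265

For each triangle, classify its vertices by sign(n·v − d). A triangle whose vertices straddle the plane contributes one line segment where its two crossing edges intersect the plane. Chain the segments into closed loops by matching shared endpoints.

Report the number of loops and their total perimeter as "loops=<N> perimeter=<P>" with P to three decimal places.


Straddling triangles (8 of 18):
  (v1,v0,v3) [+-+] → (0.7265, 0, 0)–(0.7265, 0.609618, 0)  len=0.6096
  (v1,v3,v2) [++-] → (0.7265, 0.609618, 0.275681)–(0.7265, 0, 0.59486)  len=0.6881
  (v3,v0,v4) [+--] → (0.7265, 0.609618, 0)–(0.7265, 0.817558, 0)  len=0.2079
  (v3,v4,v2) [+--] → (0.7265, 0.817558, 0)–(0.7265, 0.609618, 0.275681)  len=0.3453
  (v9,v0,v10) [--+] → (0.7265, -0.609618, 0)–(0.7265, -0.817558, 0)  len=0.2079
  (v9,v10,v2) [-+-] → (0.7265, -0.817558, 0)–(0.7265, -0.609618, 0.275681)  len=0.3453
  (v10,v0,v1) [+-+] → (0.7265, -0.609618, 0)–(0.7265, 0, 0)  len=0.6096
  (v10,v1,v2) [++-] → (0.7265, 0, 0.59486)–(0.7265, -0.609618, 0.275681)  len=0.6881

Chained into 1 loop(s):
  loop 1: 8 segments, perimeter = 3.7020
Total perimeter = 3.702

loops=1 perimeter=3.702


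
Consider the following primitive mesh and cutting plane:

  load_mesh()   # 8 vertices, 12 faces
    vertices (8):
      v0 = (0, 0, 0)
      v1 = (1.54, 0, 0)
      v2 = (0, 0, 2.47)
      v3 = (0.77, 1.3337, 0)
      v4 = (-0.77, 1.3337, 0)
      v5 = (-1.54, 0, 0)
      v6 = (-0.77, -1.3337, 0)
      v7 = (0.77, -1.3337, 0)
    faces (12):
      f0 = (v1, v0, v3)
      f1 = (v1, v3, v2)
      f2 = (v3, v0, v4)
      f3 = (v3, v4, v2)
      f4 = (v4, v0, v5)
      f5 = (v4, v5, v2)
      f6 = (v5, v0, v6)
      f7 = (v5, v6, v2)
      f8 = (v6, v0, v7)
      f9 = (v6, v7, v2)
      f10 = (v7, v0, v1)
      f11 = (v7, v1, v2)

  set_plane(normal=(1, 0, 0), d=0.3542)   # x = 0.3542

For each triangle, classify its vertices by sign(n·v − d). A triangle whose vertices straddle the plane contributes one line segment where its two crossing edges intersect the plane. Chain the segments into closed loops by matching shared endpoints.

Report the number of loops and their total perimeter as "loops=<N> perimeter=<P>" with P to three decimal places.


Straddling triangles (8 of 12):
  (v1,v0,v3) [+-+] → (0.3542, 0, 0)–(0.3542, 0.613502, 0)  len=0.6135
  (v1,v3,v2) [++-] → (0.3542, 0.613502, 1.3338)–(0.3542, 0, 1.9019)  len=0.8361
  (v3,v0,v4) [+--] → (0.3542, 0.613502, 0)–(0.3542, 1.3337, 0)  len=0.7202
  (v3,v4,v2) [+--] → (0.3542, 1.3337, 0)–(0.3542, 0.613502, 1.3338)  len=1.5158
  (v6,v0,v7) [--+] → (0.3542, -0.613502, 0)–(0.3542, -1.3337, 0)  len=0.7202
  (v6,v7,v2) [-+-] → (0.3542, -1.3337, 0)–(0.3542, -0.613502, 1.3338)  len=1.5158
  (v7,v0,v1) [+-+] → (0.3542, -0.613502, 0)–(0.3542, 0, 0)  len=0.6135
  (v7,v1,v2) [++-] → (0.3542, 0, 1.9019)–(0.3542, -0.613502, 1.3338)  len=0.8361

Chained into 1 loop(s):
  loop 1: 8 segments, perimeter = 7.3713
Total perimeter = 7.371

loops=1 perimeter=7.371


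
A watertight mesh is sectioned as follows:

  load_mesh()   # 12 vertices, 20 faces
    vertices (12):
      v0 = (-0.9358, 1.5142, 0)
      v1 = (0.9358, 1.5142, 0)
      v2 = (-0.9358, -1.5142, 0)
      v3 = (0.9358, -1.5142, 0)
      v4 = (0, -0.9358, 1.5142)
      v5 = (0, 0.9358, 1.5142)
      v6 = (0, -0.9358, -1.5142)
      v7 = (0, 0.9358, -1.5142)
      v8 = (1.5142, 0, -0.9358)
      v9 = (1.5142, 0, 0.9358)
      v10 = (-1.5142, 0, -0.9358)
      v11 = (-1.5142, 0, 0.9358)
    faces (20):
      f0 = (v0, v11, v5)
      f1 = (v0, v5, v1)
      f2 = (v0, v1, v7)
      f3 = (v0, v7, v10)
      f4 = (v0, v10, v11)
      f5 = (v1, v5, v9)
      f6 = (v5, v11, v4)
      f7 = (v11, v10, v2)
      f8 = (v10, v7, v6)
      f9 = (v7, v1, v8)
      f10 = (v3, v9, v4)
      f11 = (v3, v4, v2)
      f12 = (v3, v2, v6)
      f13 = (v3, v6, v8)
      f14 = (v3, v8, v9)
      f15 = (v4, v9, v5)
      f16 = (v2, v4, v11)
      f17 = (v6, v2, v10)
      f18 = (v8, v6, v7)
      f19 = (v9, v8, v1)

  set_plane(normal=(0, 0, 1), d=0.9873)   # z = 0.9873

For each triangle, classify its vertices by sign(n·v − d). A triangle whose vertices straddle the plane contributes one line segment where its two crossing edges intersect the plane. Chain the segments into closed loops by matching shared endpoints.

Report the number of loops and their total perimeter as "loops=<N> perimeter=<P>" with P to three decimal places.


Straddling triangles (8 of 20):
  (v0,v11,v5) [--+] → (-1.37938, 0.0833224, 0.9873)–(-0.325633, 1.13707, 0.9873)  len=1.4902
  (v0,v5,v1) [-+-] → (-0.325633, 1.13707, 0.9873)–(0.325633, 1.13707, 0.9873)  len=0.6513
  (v1,v5,v9) [-+-] → (0.325633, 1.13707, 0.9873)–(1.37938, 0.0833224, 0.9873)  len=1.4902
  (v5,v11,v4) [+-+] → (-1.37938, 0.0833224, 0.9873)–(-1.37938, -0.0833224, 0.9873)  len=0.1666
  (v3,v9,v4) [--+] → (1.37938, -0.0833224, 0.9873)–(0.325633, -1.13707, 0.9873)  len=1.4902
  (v3,v4,v2) [-+-] → (0.325633, -1.13707, 0.9873)–(-0.325633, -1.13707, 0.9873)  len=0.6513
  (v4,v9,v5) [+-+] → (1.37938, -0.0833224, 0.9873)–(1.37938, 0.0833224, 0.9873)  len=0.1666
  (v2,v4,v11) [-+-] → (-0.325633, -1.13707, 0.9873)–(-1.37938, -0.0833224, 0.9873)  len=1.4902

Chained into 1 loop(s):
  loop 1: 8 segments, perimeter = 7.5967
Total perimeter = 7.597

loops=1 perimeter=7.597


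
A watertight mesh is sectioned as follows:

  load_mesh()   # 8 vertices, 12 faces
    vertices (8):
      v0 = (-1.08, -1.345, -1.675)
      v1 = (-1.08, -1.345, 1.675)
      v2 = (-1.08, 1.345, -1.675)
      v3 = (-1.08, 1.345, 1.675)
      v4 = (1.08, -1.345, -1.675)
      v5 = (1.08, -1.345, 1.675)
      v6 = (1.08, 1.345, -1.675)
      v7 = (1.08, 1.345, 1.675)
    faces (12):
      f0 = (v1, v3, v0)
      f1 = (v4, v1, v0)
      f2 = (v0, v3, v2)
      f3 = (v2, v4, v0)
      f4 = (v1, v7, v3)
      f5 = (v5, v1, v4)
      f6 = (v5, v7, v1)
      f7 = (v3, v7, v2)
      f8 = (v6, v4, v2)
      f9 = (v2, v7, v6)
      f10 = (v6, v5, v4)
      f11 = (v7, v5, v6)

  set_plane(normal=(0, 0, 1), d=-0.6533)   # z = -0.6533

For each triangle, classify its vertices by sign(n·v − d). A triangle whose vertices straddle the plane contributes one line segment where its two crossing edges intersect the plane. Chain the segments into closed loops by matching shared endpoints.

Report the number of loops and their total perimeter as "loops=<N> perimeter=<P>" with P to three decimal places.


loops=1 perimeter=9.700

Straddling triangles (8 of 12):
  (v1,v3,v0) [++-] → (-1.08, -0.52459, -0.6533)–(-1.08, -1.345, -0.6533)  len=0.8204
  (v4,v1,v0) [-+-] → (0.421232, -1.345, -0.6533)–(-1.08, -1.345, -0.6533)  len=1.5012
  (v0,v3,v2) [-+-] → (-1.08, -0.52459, -0.6533)–(-1.08, 1.345, -0.6533)  len=1.8696
  (v5,v1,v4) [++-] → (0.421232, -1.345, -0.6533)–(1.08, -1.345, -0.6533)  len=0.6588
  (v3,v7,v2) [++-] → (-0.421232, 1.345, -0.6533)–(-1.08, 1.345, -0.6533)  len=0.6588
  (v2,v7,v6) [-+-] → (-0.421232, 1.345, -0.6533)–(1.08, 1.345, -0.6533)  len=1.5012
  (v6,v5,v4) [-+-] → (1.08, 0.52459, -0.6533)–(1.08, -1.345, -0.6533)  len=1.8696
  (v7,v5,v6) [++-] → (1.08, 0.52459, -0.6533)–(1.08, 1.345, -0.6533)  len=0.8204

Chained into 1 loop(s):
  loop 1: 8 segments, perimeter = 9.7000
Total perimeter = 9.700


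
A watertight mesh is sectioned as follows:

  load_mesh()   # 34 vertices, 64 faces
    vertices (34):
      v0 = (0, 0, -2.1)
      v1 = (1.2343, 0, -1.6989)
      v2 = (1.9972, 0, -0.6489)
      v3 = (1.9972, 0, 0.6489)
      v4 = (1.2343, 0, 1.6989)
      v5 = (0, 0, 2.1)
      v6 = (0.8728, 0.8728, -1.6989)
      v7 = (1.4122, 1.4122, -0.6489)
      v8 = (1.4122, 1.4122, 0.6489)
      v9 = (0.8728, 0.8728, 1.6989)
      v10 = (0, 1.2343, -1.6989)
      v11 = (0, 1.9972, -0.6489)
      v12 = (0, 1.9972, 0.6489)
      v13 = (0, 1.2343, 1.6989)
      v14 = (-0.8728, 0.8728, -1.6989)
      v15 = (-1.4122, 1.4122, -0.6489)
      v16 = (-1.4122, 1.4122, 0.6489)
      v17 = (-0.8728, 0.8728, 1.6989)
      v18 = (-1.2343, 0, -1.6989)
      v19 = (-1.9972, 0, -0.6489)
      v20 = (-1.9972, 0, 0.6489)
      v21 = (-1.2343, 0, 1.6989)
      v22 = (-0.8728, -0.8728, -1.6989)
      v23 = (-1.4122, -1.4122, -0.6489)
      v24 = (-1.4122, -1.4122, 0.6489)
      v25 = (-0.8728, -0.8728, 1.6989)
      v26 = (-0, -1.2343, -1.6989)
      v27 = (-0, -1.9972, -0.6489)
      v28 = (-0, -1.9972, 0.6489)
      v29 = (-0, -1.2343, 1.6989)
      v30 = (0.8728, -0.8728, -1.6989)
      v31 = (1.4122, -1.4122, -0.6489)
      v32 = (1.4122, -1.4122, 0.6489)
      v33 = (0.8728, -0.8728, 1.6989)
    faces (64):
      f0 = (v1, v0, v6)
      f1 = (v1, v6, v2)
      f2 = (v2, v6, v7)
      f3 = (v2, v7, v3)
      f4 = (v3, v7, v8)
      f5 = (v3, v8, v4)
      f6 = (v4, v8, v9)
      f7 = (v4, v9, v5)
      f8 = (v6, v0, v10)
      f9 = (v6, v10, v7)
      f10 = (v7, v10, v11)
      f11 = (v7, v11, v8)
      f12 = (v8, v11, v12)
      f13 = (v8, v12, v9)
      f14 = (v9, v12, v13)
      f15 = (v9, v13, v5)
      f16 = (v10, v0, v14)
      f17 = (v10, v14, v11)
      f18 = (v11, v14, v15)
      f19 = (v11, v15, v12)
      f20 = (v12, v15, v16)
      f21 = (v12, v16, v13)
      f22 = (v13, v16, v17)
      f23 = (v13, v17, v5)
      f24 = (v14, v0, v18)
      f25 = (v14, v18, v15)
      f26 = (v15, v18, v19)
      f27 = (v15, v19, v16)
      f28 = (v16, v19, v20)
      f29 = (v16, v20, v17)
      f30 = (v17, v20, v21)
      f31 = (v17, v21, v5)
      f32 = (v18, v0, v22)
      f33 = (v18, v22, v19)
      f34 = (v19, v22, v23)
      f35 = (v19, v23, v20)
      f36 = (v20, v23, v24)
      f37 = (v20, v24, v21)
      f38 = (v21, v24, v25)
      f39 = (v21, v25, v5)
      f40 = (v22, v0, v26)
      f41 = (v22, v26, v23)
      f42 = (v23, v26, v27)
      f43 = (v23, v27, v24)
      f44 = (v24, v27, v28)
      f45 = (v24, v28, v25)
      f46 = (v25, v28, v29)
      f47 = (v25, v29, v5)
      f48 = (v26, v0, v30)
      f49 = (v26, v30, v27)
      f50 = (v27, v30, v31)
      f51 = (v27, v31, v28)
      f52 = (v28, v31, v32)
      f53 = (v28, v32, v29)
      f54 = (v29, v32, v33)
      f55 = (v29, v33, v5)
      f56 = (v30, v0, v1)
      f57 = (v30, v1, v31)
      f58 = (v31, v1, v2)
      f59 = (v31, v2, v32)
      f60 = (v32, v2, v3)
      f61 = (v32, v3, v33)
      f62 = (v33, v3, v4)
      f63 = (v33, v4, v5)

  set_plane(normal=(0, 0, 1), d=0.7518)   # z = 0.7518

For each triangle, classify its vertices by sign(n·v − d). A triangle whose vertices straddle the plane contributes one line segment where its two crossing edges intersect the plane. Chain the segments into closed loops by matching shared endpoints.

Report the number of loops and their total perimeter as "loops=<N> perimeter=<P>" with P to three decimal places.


Straddling triangles (16 of 64):
  (v3,v8,v4) [--+] → (1.39477, 1.2738, 0.7518)–(1.92244, 0, 0.7518)  len=1.3788
  (v4,v8,v9) [+-+] → (1.39477, 1.2738, 0.7518)–(1.35934, 1.35934, 0.7518)  len=0.0926
  (v8,v12,v9) [--+] → (0.0855344, 1.88701, 0.7518)–(1.35934, 1.35934, 0.7518)  len=1.3788
  (v9,v12,v13) [+-+] → (0.0855344, 1.88701, 0.7518)–(0, 1.92244, 0.7518)  len=0.0926
  (v12,v16,v13) [--+] → (-1.2738, 1.39477, 0.7518)–(0, 1.92244, 0.7518)  len=1.3788
  (v13,v16,v17) [+-+] → (-1.2738, 1.39477, 0.7518)–(-1.35934, 1.35934, 0.7518)  len=0.0926
  (v16,v20,v17) [--+] → (-1.88701, 0.0855344, 0.7518)–(-1.35934, 1.35934, 0.7518)  len=1.3788
  (v17,v20,v21) [+-+] → (-1.88701, 0.0855344, 0.7518)–(-1.92244, 0, 0.7518)  len=0.0926
  (v20,v24,v21) [--+] → (-1.39477, -1.2738, 0.7518)–(-1.92244, 0, 0.7518)  len=1.3788
  (v21,v24,v25) [+-+] → (-1.39477, -1.2738, 0.7518)–(-1.35934, -1.35934, 0.7518)  len=0.0926
  (v24,v28,v25) [--+] → (-0.0855344, -1.88701, 0.7518)–(-1.35934, -1.35934, 0.7518)  len=1.3788
  (v25,v28,v29) [+-+] → (-0.0855344, -1.88701, 0.7518)–(0, -1.92244, 0.7518)  len=0.0926
  (v28,v32,v29) [--+] → (1.2738, -1.39477, 0.7518)–(0, -1.92244, 0.7518)  len=1.3788
  (v29,v32,v33) [+-+] → (1.2738, -1.39477, 0.7518)–(1.35934, -1.35934, 0.7518)  len=0.0926
  (v32,v3,v33) [--+] → (1.88701, -0.0855344, 0.7518)–(1.35934, -1.35934, 0.7518)  len=1.3788
  (v33,v3,v4) [+-+] → (1.88701, -0.0855344, 0.7518)–(1.92244, 0, 0.7518)  len=0.0926

Chained into 1 loop(s):
  loop 1: 16 segments, perimeter = 11.7708
Total perimeter = 11.771

loops=1 perimeter=11.771


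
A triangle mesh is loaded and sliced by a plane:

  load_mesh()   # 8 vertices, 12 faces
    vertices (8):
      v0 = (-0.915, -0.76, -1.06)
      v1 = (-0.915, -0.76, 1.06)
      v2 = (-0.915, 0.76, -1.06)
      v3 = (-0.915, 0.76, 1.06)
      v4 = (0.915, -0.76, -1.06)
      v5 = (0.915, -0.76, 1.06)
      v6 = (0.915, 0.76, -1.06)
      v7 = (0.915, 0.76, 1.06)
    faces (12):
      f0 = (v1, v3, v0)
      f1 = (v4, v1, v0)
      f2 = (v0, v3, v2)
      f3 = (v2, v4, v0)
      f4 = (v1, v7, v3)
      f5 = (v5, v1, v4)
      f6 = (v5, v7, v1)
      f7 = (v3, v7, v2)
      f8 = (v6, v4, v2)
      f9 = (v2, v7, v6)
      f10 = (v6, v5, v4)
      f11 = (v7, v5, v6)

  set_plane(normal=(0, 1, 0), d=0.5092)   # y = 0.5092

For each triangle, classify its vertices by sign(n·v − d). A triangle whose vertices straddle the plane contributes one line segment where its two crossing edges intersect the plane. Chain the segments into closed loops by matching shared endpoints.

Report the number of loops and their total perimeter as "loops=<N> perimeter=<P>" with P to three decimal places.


loops=1 perimeter=7.900

Straddling triangles (8 of 12):
  (v1,v3,v0) [-+-] → (-0.915, 0.5092, 1.06)–(-0.915, 0.5092, 0.7102)  len=0.3498
  (v0,v3,v2) [-++] → (-0.915, 0.5092, 0.7102)–(-0.915, 0.5092, -1.06)  len=1.7702
  (v2,v4,v0) [+--] → (-0.61305, 0.5092, -1.06)–(-0.915, 0.5092, -1.06)  len=0.3020
  (v1,v7,v3) [-++] → (0.61305, 0.5092, 1.06)–(-0.915, 0.5092, 1.06)  len=1.5281
  (v5,v7,v1) [-+-] → (0.915, 0.5092, 1.06)–(0.61305, 0.5092, 1.06)  len=0.3020
  (v6,v4,v2) [+-+] → (0.915, 0.5092, -1.06)–(-0.61305, 0.5092, -1.06)  len=1.5281
  (v6,v5,v4) [+--] → (0.915, 0.5092, -0.7102)–(0.915, 0.5092, -1.06)  len=0.3498
  (v7,v5,v6) [+-+] → (0.915, 0.5092, 1.06)–(0.915, 0.5092, -0.7102)  len=1.7702

Chained into 1 loop(s):
  loop 1: 8 segments, perimeter = 7.9000
Total perimeter = 7.900


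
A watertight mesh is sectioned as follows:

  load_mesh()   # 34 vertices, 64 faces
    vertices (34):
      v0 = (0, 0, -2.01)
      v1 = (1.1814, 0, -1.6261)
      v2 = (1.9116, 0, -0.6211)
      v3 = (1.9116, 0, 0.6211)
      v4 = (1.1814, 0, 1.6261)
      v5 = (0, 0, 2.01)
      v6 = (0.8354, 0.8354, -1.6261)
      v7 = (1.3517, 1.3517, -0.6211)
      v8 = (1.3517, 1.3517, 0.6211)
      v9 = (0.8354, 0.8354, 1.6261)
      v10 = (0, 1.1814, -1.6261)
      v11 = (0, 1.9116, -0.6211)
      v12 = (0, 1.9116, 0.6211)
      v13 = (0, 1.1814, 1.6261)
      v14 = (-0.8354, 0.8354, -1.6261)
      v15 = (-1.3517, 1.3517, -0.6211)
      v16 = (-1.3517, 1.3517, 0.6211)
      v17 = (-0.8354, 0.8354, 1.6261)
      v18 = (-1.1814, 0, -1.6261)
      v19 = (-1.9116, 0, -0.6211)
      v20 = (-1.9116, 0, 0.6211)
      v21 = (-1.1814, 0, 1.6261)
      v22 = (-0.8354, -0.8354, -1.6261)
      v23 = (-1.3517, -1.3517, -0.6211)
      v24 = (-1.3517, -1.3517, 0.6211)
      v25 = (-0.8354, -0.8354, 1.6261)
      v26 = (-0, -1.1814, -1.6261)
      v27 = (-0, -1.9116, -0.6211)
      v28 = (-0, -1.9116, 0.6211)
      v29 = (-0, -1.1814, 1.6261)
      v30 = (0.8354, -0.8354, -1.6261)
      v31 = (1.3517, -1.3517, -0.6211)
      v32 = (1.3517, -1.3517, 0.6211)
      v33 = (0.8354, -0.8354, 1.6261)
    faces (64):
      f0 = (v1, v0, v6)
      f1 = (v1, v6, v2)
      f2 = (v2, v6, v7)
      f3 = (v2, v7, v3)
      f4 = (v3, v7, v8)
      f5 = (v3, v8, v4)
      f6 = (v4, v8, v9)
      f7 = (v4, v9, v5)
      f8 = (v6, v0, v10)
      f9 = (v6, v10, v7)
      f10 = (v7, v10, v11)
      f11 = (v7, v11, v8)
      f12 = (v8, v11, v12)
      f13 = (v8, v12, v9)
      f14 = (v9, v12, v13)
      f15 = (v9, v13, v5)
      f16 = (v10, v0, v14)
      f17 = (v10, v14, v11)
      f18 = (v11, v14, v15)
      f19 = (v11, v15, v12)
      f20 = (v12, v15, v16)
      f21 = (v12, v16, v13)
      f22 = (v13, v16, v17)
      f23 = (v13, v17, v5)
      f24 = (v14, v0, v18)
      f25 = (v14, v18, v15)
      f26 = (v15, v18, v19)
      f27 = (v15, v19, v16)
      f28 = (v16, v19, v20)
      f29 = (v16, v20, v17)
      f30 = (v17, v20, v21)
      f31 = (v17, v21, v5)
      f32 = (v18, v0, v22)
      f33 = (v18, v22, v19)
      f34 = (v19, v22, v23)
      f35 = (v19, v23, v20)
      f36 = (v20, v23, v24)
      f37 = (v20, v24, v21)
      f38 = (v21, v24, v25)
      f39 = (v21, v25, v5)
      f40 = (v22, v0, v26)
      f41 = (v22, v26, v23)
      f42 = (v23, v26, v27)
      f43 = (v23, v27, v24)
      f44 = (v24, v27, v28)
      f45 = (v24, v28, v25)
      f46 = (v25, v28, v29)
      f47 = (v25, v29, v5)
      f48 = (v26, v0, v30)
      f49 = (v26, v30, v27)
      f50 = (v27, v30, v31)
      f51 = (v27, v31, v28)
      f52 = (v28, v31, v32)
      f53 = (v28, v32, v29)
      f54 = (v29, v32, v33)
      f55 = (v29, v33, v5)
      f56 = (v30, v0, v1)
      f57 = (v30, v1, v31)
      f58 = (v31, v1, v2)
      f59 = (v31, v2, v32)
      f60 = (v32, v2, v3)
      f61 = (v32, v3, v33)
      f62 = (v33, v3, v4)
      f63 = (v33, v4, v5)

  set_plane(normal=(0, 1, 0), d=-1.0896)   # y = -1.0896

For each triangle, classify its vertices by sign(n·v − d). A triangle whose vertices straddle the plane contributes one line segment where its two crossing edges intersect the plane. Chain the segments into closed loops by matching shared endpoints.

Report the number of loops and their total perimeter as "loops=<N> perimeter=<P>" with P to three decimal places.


loops=1 perimeter=9.898

Straddling triangles (20 of 64):
  (v19,v22,v23) [++-] → (-1.0896, -1.0896, -1.13129)–(-1.46027, -1.0896, -0.6211)  len=0.6306
  (v19,v23,v20) [+-+] → (-1.46027, -1.0896, -0.6211)–(-1.46027, -1.0896, -0.380232)  len=0.2409
  (v20,v23,v24) [+--] → (-1.46027, -1.0896, -0.380232)–(-1.46027, -1.0896, 0.6211)  len=1.0013
  (v20,v24,v21) [+-+] → (-1.46027, -1.0896, 0.6211)–(-1.31868, -1.0896, 0.815973)  len=0.2409
  (v21,v24,v25) [+-+] → (-1.31868, -1.0896, 0.815973)–(-1.0896, -1.0896, 1.13129)  len=0.3897
  (v22,v0,v26) [++-] → (0, -1.0896, -1.65593)–(-0.221647, -1.0896, -1.6261)  len=0.2236
  (v22,v26,v23) [+--] → (-0.221647, -1.0896, -1.6261)–(-1.0896, -1.0896, -1.13129)  len=0.9991
  (v24,v28,v25) [--+] → (-0.638077, -1.0896, 1.38872)–(-1.0896, -1.0896, 1.13129)  len=0.5198
  (v25,v28,v29) [+--] → (-0.638077, -1.0896, 1.38872)–(-0.221647, -1.0896, 1.6261)  len=0.4793
  (v25,v29,v5) [+-+] → (-0.221647, -1.0896, 1.6261)–(0, -1.0896, 1.65593)  len=0.2236
  (v26,v0,v30) [-++] → (0, -1.0896, -1.65593)–(0.221647, -1.0896, -1.6261)  len=0.2236
  (v26,v30,v27) [-+-] → (0.221647, -1.0896, -1.6261)–(0.638077, -1.0896, -1.38872)  len=0.4793
  (v27,v30,v31) [-+-] → (0.638077, -1.0896, -1.38872)–(1.0896, -1.0896, -1.13129)  len=0.5198
  (v29,v32,v33) [--+] → (1.0896, -1.0896, 1.13129)–(0.221647, -1.0896, 1.6261)  len=0.9991
  (v29,v33,v5) [-++] → (0.221647, -1.0896, 1.6261)–(0, -1.0896, 1.65593)  len=0.2236
  (v30,v1,v31) [++-] → (1.31868, -1.0896, -0.815973)–(1.0896, -1.0896, -1.13129)  len=0.3897
  (v31,v1,v2) [-++] → (1.31868, -1.0896, -0.815973)–(1.46027, -1.0896, -0.6211)  len=0.2409
  (v31,v2,v32) [-+-] → (1.46027, -1.0896, -0.6211)–(1.46027, -1.0896, 0.380232)  len=1.0013
  (v32,v2,v3) [-++] → (1.46027, -1.0896, 0.380232)–(1.46027, -1.0896, 0.6211)  len=0.2409
  (v32,v3,v33) [-++] → (1.46027, -1.0896, 0.6211)–(1.0896, -1.0896, 1.13129)  len=0.6306

Chained into 1 loop(s):
  loop 1: 20 segments, perimeter = 9.8978
Total perimeter = 9.898


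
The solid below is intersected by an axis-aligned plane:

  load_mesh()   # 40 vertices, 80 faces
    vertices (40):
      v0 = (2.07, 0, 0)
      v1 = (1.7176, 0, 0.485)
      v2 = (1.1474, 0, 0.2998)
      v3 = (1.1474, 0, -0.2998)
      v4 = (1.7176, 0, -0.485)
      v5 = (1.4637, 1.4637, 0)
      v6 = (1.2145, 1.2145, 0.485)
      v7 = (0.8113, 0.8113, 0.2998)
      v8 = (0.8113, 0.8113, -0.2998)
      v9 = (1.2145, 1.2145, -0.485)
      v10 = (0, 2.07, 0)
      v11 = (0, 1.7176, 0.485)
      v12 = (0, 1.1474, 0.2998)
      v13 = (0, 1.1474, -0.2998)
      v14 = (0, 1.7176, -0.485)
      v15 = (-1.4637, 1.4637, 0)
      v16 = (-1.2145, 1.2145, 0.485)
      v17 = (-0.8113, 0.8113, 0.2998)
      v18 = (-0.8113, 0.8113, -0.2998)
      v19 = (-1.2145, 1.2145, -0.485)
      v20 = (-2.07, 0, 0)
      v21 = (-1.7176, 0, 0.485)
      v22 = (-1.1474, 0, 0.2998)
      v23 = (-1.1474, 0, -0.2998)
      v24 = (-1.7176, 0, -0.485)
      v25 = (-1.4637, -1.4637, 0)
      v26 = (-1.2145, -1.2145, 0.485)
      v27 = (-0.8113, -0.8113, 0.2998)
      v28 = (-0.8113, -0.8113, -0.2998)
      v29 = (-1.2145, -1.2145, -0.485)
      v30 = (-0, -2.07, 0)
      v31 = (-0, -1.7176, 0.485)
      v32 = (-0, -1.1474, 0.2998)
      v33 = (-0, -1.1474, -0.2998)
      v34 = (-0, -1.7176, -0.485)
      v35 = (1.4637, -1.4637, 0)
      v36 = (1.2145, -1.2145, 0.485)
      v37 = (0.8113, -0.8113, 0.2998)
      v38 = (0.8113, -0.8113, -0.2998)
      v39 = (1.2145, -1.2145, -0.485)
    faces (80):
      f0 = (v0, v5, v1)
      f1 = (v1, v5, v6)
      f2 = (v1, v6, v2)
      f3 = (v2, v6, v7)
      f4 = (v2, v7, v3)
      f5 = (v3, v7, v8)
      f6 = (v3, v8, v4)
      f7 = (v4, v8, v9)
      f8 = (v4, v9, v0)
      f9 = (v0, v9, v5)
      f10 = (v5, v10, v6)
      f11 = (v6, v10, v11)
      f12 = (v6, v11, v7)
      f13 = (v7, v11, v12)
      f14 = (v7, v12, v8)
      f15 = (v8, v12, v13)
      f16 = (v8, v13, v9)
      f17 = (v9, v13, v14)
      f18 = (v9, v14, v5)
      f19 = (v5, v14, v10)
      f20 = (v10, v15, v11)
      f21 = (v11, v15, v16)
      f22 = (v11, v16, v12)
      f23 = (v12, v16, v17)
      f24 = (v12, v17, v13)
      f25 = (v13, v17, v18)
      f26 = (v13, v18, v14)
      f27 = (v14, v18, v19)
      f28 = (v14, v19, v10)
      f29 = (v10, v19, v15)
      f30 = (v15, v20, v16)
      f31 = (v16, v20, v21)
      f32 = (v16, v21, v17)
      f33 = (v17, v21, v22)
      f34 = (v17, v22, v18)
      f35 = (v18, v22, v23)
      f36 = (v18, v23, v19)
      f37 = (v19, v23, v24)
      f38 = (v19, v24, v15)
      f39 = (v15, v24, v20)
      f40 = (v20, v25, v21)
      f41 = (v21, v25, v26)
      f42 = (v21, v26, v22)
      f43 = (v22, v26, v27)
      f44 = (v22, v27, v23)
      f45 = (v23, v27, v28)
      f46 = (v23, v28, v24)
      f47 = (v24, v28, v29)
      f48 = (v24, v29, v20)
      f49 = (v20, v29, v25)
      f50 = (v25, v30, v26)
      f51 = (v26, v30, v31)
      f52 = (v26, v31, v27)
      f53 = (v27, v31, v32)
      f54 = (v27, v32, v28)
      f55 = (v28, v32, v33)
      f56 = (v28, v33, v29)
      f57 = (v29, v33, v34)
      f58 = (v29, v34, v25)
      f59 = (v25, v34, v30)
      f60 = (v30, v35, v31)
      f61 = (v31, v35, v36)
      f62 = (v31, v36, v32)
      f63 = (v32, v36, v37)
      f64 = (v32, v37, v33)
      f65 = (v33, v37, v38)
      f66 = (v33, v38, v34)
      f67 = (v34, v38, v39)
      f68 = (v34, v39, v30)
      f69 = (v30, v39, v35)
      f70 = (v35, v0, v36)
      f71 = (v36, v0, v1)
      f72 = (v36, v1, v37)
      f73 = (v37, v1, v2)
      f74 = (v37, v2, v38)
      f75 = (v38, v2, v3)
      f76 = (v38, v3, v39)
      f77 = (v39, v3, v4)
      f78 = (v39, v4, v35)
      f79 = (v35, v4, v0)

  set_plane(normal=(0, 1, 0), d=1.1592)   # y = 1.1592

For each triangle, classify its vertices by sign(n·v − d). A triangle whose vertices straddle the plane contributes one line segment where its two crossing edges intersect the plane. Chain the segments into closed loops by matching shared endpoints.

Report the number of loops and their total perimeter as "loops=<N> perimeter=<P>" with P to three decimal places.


Straddling triangles (22 of 80):
  (v0,v5,v1) [-+-] → (1.58983, 1.1592, 0)–(1.51652, 1.1592, 0.100897)  len=0.1247
  (v1,v5,v6) [-++] → (1.51652, 1.1592, 0.100897)–(1.23741, 1.1592, 0.485)  len=0.4748
  (v1,v6,v2) [-+-] → (1.23741, 1.1592, 0.485)–(1.21144, 1.1592, 0.476567)  len=0.0273
  (v2,v6,v7) [-+-] → (1.21144, 1.1592, 0.476567)–(1.1592, 1.1592, 0.459599)  len=0.0549
  (v4,v8,v9) [--+] → (1.1592, 1.1592, -0.459599)–(1.23741, 1.1592, -0.485)  len=0.0822
  (v4,v9,v0) [-+-] → (1.23741, 1.1592, -0.485)–(1.25345, 1.1592, -0.462916)  len=0.0273
  (v0,v9,v5) [-++] → (1.25345, 1.1592, -0.462916)–(1.58983, 1.1592, 0)  len=0.5722
  (v6,v11,v7) [++-] → (0.499868, 1.1592, 0.370892)–(1.1592, 1.1592, 0.459599)  len=0.6653
  (v7,v11,v12) [-+-] → (0.499868, 1.1592, 0.370892)–(0, 1.1592, 0.303633)  len=0.5044
  (v8,v13,v9) [--+] → (0.213578, 1.1592, -0.332369)–(1.1592, 1.1592, -0.459599)  len=0.9541
  (v9,v13,v14) [+-+] → (0.213578, 1.1592, -0.332369)–(0, 1.1592, -0.303633)  len=0.2155
  (v11,v16,v12) [++-] → (-0.213578, 1.1592, 0.332369)–(0, 1.1592, 0.303633)  len=0.2155
  (v12,v16,v17) [-+-] → (-0.213578, 1.1592, 0.332369)–(-1.1592, 1.1592, 0.459599)  len=0.9541
  (v13,v18,v14) [--+] → (-0.499868, 1.1592, -0.370892)–(0, 1.1592, -0.303633)  len=0.5044
  (v14,v18,v19) [+-+] → (-0.499868, 1.1592, -0.370892)–(-1.1592, 1.1592, -0.459599)  len=0.6653
  (v15,v20,v16) [+-+] → (-1.58983, 1.1592, 0)–(-1.25345, 1.1592, 0.462916)  len=0.5722
  (v16,v20,v21) [+--] → (-1.25345, 1.1592, 0.462916)–(-1.23741, 1.1592, 0.485)  len=0.0273
  (v16,v21,v17) [+--] → (-1.23741, 1.1592, 0.485)–(-1.1592, 1.1592, 0.459599)  len=0.0822
  (v18,v23,v19) [--+] → (-1.21144, 1.1592, -0.476567)–(-1.1592, 1.1592, -0.459599)  len=0.0549
  (v19,v23,v24) [+--] → (-1.21144, 1.1592, -0.476567)–(-1.23741, 1.1592, -0.485)  len=0.0273
  (v19,v24,v15) [+-+] → (-1.23741, 1.1592, -0.485)–(-1.51652, 1.1592, -0.100897)  len=0.4748
  (v15,v24,v20) [+--] → (-1.51652, 1.1592, -0.100897)–(-1.58983, 1.1592, 0)  len=0.1247

Chained into 1 loop(s):
  loop 1: 22 segments, perimeter = 7.4056
Total perimeter = 7.406

loops=1 perimeter=7.406


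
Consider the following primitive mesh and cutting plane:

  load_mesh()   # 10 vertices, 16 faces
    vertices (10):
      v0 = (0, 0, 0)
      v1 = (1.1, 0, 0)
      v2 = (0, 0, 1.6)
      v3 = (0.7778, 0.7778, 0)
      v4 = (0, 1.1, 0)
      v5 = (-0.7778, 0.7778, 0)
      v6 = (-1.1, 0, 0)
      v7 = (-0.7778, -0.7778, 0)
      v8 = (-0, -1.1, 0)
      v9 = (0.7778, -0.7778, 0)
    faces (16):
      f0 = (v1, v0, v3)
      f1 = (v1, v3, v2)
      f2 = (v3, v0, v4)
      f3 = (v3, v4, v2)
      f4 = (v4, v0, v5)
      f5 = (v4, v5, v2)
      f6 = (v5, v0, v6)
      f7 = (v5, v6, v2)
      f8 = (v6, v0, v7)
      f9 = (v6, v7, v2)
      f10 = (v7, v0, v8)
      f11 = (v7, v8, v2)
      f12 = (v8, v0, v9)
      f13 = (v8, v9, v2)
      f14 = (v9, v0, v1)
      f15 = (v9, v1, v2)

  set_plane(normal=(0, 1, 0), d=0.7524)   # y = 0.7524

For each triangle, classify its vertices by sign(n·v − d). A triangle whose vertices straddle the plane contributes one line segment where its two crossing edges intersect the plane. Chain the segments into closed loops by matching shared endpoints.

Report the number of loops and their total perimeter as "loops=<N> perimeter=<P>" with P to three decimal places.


loops=1 perimeter=3.460

Straddling triangles (8 of 16):
  (v1,v0,v3) [--+] → (0.7524, 0.7524, 0)–(0.788322, 0.7524, 0)  len=0.0359
  (v1,v3,v2) [-+-] → (0.788322, 0.7524, 0)–(0.7524, 0.7524, 0.0522499)  len=0.0634
  (v3,v0,v4) [+-+] → (0.7524, 0.7524, 0)–(0, 0.7524, 0)  len=0.7524
  (v3,v4,v2) [++-] → (0, 0.7524, 0.5056)–(0.7524, 0.7524, 0.0522499)  len=0.8784
  (v4,v0,v5) [+-+] → (0, 0.7524, 0)–(-0.7524, 0.7524, 0)  len=0.7524
  (v4,v5,v2) [++-] → (-0.7524, 0.7524, 0.0522499)–(0, 0.7524, 0.5056)  len=0.8784
  (v5,v0,v6) [+--] → (-0.7524, 0.7524, 0)–(-0.788322, 0.7524, 0)  len=0.0359
  (v5,v6,v2) [+--] → (-0.788322, 0.7524, 0)–(-0.7524, 0.7524, 0.0522499)  len=0.0634

Chained into 1 loop(s):
  loop 1: 8 segments, perimeter = 3.4603
Total perimeter = 3.460


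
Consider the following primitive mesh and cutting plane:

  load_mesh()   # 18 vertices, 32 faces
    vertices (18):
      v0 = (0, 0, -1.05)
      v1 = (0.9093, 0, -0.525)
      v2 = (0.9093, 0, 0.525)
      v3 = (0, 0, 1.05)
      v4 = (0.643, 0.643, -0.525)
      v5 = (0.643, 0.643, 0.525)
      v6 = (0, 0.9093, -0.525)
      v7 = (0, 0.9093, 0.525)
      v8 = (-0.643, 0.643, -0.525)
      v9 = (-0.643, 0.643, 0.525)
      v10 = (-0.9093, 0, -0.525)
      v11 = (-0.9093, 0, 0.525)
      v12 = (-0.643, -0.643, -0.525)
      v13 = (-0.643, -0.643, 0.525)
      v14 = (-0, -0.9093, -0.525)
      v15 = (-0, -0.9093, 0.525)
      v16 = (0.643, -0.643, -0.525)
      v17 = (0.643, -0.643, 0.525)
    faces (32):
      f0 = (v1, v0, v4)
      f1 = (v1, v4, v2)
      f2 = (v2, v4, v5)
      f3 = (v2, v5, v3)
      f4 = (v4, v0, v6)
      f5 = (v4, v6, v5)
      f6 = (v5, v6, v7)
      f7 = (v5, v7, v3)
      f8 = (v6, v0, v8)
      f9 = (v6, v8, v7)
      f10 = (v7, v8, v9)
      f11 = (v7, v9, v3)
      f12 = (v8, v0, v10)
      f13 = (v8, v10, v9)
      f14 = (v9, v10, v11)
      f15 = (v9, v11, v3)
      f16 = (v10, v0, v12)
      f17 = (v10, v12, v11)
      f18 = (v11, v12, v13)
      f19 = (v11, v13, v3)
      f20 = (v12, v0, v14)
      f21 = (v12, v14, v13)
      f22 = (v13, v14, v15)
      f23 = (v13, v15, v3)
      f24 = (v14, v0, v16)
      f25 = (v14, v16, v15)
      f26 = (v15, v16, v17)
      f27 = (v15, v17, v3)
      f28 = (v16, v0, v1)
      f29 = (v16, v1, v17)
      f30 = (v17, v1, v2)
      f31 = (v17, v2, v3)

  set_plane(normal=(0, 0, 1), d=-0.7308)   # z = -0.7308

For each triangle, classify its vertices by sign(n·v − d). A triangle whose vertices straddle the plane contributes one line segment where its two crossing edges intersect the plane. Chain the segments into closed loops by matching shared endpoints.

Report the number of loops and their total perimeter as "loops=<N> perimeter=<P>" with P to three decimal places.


loops=1 perimeter=3.385

Straddling triangles (8 of 32):
  (v1,v0,v4) [+-+] → (0.552854, 0, -0.7308)–(0.390944, 0.390944, -0.7308)  len=0.4231
  (v4,v0,v6) [+-+] → (0.390944, 0.390944, -0.7308)–(0, 0.552854, -0.7308)  len=0.4231
  (v6,v0,v8) [+-+] → (0, 0.552854, -0.7308)–(-0.390944, 0.390944, -0.7308)  len=0.4231
  (v8,v0,v10) [+-+] → (-0.390944, 0.390944, -0.7308)–(-0.552854, 0, -0.7308)  len=0.4231
  (v10,v0,v12) [+-+] → (-0.552854, 0, -0.7308)–(-0.390944, -0.390944, -0.7308)  len=0.4231
  (v12,v0,v14) [+-+] → (-0.390944, -0.390944, -0.7308)–(0, -0.552854, -0.7308)  len=0.4231
  (v14,v0,v16) [+-+] → (0, -0.552854, -0.7308)–(0.390944, -0.390944, -0.7308)  len=0.4231
  (v16,v0,v1) [+-+] → (0.390944, -0.390944, -0.7308)–(0.552854, 0, -0.7308)  len=0.4231

Chained into 1 loop(s):
  loop 1: 8 segments, perimeter = 3.3852
Total perimeter = 3.385
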